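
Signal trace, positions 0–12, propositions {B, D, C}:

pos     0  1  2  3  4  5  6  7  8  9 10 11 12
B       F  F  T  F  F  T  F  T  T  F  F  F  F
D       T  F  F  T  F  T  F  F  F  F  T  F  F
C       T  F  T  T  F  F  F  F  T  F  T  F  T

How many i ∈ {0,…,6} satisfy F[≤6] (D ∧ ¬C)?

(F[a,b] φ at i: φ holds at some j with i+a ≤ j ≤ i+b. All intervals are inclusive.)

6

Evaluate at each i in [0,6]:
  i=0: ✓ (witness j=5)
  i=1: ✓ (witness j=5)
  i=2: ✓ (witness j=5)
  i=3: ✓ (witness j=5)
  i=4: ✓ (witness j=5)
  i=5: ✓ (witness j=5)
  i=6: ✗ (none in [6,12])
Positions where it holds: {0, 1, 2, 3, 4, 5} → 6.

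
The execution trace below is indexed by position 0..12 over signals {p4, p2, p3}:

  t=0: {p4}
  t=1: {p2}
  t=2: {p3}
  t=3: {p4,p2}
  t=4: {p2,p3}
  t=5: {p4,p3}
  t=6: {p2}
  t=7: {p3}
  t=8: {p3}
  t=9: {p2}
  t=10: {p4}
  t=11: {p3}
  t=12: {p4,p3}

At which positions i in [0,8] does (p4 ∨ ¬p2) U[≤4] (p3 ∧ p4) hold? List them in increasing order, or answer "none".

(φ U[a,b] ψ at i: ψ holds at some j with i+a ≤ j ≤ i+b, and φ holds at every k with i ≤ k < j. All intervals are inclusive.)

5

Evaluate at each i in [0,8]:
  i=0: ✗ (no rhs in [0,4])
  i=1: ✗ (lhs fails at k=1 before rhs at j=5)
  i=2: ✗ (lhs fails at k=4 before rhs at j=5)
  i=3: ✗ (lhs fails at k=4 before rhs at j=5)
  i=4: ✗ (lhs fails at k=4 before rhs at j=5)
  i=5: ✓ (rhs at j=5)
  i=6: ✗ (no rhs in [6,10])
  i=7: ✗ (no rhs in [7,11])
  i=8: ✗ (lhs fails at k=9 before rhs at j=12)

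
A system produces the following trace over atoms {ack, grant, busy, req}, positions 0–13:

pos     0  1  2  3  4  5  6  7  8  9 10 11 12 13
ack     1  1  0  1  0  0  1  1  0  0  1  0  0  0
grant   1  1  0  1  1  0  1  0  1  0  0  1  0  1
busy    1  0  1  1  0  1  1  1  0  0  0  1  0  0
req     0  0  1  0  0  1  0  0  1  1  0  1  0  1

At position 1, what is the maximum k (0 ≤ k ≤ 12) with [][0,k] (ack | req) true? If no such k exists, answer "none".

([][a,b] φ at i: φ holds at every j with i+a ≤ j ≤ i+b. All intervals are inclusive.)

(ack | req) must hold from j=1 onward; find where it first fails.
  j=1: holds
  j=2: holds
  j=3: holds
  j=4: fails
Holds on [1,3], so largest k = 2.

2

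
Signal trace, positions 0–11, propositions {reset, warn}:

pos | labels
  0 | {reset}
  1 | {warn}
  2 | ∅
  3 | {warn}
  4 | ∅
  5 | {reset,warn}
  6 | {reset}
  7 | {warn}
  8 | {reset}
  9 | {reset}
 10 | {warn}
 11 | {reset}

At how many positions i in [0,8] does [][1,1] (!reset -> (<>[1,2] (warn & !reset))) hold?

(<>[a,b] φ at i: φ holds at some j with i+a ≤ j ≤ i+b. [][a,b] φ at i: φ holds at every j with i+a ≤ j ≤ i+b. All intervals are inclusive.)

Evaluate at each i in [0,8]:
  i=0: ✓ (all of [1,1])
  i=1: ✓ (all of [2,2])
  i=2: ✗ (fails at j=3)
  i=3: ✗ (fails at j=4)
  i=4: ✓ (all of [5,5])
  i=5: ✓ (all of [6,6])
  i=6: ✗ (fails at j=7)
  i=7: ✓ (all of [8,8])
  i=8: ✓ (all of [9,9])
Positions where it holds: {0, 1, 4, 5, 7, 8} → 6.

6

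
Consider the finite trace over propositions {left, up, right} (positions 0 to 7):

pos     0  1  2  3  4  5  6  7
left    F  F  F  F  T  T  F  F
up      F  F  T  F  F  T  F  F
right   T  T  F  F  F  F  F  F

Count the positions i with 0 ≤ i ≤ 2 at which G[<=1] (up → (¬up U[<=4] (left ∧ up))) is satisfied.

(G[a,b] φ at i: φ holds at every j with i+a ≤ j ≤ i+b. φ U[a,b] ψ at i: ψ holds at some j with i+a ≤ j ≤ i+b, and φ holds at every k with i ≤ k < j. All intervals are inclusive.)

1

Evaluate at each i in [0,2]:
  i=0: ✓ (all of [0,1])
  i=1: ✗ (fails at j=2)
  i=2: ✗ (fails at j=2)
Positions where it holds: {0} → 1.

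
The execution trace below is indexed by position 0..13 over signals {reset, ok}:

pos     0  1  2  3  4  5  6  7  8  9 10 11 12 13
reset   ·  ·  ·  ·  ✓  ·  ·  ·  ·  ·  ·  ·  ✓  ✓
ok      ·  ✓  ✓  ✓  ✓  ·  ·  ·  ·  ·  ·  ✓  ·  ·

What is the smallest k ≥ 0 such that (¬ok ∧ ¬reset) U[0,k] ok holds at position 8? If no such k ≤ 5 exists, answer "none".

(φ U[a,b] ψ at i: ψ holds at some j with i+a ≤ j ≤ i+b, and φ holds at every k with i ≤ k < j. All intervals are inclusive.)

3

Need earliest j ≥ 8 with ok, and (¬ok ∧ ¬reset) at every k in [8,j-1].
  j=8: rhs fails.
  j=9: rhs fails.
  j=10: rhs fails.
  j=11: rhs holds; lhs holds on [8,10]. k = 3.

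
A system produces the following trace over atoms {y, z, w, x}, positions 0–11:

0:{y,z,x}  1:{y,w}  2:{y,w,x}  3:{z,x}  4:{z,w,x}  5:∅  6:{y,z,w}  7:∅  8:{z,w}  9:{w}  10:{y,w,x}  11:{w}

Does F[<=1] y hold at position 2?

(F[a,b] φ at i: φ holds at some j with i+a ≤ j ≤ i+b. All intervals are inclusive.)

Check y at each j in [2,3]:
  j=2: true
  j=3: false
Found at j=2 → formula holds.

True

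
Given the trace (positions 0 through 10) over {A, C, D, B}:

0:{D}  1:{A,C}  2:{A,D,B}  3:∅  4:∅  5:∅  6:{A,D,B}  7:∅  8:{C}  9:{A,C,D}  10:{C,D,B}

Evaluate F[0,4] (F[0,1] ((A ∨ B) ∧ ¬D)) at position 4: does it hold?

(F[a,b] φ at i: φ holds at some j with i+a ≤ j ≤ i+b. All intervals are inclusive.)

Check F[0,1] ((A ∨ B) ∧ ¬D) at each j in [4,8]:
  j=4: fails (none in [4,5])
  j=5: fails (none in [5,6])
  j=6: fails (none in [6,7])
  j=7: fails (none in [7,8])
  j=8: fails (none in [8,9])
No position in the window satisfies it → formula fails.

Does not hold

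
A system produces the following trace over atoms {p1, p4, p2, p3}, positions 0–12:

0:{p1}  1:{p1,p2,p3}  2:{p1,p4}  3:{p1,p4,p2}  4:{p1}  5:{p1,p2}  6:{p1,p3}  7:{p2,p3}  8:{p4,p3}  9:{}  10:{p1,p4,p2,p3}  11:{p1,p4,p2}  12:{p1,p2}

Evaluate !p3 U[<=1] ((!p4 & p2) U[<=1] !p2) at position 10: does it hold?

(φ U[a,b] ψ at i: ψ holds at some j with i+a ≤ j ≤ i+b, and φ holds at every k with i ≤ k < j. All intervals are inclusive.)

Need some j in [10,11] with ((!p4 & p2) U[<=1] !p2), and !p3 at every k in [10,j-1].
  j=10: ((!p4 & p2) U[<=1] !p2) — fails.
  j=11: ((!p4 & p2) U[<=1] !p2) — fails.
No j in the window works → until fails.

Does not hold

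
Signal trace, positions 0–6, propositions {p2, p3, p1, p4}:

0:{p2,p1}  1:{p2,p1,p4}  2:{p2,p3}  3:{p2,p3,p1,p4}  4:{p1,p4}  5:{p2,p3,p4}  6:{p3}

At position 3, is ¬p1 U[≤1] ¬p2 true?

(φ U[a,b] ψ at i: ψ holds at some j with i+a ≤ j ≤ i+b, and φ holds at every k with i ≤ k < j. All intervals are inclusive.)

False

Need some j in [3,4] with ¬p2, and ¬p1 at every k in [3,j-1].
  j=3: ¬p2 false.
  j=4: ¬p2 holds, but ¬p1 fails at k=3 → not this j.
No j in the window works → until fails.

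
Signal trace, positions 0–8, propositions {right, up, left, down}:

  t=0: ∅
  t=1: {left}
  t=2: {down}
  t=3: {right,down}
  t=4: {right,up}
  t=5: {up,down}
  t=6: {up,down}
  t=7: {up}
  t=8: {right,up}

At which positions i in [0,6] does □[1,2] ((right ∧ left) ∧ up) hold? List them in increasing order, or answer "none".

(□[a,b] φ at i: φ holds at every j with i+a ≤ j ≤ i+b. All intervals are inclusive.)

Evaluate at each i in [0,6]:
  i=0: ✗ (fails at j=1)
  i=1: ✗ (fails at j=2)
  i=2: ✗ (fails at j=3)
  i=3: ✗ (fails at j=4)
  i=4: ✗ (fails at j=5)
  i=5: ✗ (fails at j=6)
  i=6: ✗ (fails at j=7)

none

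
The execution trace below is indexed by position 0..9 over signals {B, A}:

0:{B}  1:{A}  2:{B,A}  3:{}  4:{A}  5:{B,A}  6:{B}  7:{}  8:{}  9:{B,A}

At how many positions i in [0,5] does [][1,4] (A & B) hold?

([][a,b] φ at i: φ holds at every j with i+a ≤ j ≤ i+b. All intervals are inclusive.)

Evaluate at each i in [0,5]:
  i=0: ✗ (fails at j=1)
  i=1: ✗ (fails at j=3)
  i=2: ✗ (fails at j=3)
  i=3: ✗ (fails at j=4)
  i=4: ✗ (fails at j=6)
  i=5: ✗ (fails at j=6)
Positions where it holds: {} → 0.

0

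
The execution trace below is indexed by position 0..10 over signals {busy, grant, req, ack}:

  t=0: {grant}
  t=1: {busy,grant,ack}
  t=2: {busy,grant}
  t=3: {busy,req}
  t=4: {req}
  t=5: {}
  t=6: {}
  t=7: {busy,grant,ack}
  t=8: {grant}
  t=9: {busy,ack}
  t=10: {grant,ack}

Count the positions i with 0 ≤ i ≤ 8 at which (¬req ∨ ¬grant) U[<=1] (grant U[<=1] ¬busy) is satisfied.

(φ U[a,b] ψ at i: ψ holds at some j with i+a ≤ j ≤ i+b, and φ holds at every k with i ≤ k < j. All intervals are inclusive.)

7

Evaluate at each i in [0,8]:
  i=0: ✓ (rhs at j=0)
  i=1: ✗ (no rhs in [1,2])
  i=2: ✗ (no rhs in [2,3])
  i=3: ✓ (rhs at j=4; lhs holds on [3,3])
  i=4: ✓ (rhs at j=4)
  i=5: ✓ (rhs at j=5)
  i=6: ✓ (rhs at j=6)
  i=7: ✓ (rhs at j=7)
  i=8: ✓ (rhs at j=8)
Positions where it holds: {0, 3, 4, 5, 6, 7, 8} → 7.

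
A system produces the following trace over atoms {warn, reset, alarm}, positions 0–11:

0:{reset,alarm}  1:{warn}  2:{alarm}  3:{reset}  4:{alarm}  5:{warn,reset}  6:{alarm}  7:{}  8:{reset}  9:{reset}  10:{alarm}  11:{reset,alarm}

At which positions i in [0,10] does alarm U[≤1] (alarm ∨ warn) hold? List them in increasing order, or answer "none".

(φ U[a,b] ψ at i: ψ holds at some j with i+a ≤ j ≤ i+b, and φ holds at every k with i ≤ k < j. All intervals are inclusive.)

0, 1, 2, 4, 5, 6, 10

Evaluate at each i in [0,10]:
  i=0: ✓ (rhs at j=0)
  i=1: ✓ (rhs at j=1)
  i=2: ✓ (rhs at j=2)
  i=3: ✗ (lhs fails at k=3 before rhs at j=4)
  i=4: ✓ (rhs at j=4)
  i=5: ✓ (rhs at j=5)
  i=6: ✓ (rhs at j=6)
  i=7: ✗ (no rhs in [7,8])
  i=8: ✗ (no rhs in [8,9])
  i=9: ✗ (lhs fails at k=9 before rhs at j=10)
  i=10: ✓ (rhs at j=10)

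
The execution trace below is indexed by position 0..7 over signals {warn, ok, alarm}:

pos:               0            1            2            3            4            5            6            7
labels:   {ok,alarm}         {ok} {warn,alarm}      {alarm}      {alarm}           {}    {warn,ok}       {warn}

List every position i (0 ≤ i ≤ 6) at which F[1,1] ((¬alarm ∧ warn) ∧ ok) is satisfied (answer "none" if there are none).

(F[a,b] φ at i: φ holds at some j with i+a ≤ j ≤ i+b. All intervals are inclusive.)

5

Evaluate at each i in [0,6]:
  i=0: ✗ (none in [1,1])
  i=1: ✗ (none in [2,2])
  i=2: ✗ (none in [3,3])
  i=3: ✗ (none in [4,4])
  i=4: ✗ (none in [5,5])
  i=5: ✓ (witness j=6)
  i=6: ✗ (none in [7,7])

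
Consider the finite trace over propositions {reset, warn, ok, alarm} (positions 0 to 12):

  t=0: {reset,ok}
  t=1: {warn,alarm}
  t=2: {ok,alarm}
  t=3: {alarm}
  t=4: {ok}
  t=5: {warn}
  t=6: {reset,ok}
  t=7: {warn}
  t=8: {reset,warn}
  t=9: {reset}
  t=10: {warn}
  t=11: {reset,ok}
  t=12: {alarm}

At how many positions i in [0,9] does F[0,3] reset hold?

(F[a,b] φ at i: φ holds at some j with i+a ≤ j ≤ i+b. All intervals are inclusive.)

8

Evaluate at each i in [0,9]:
  i=0: ✓ (witness j=0)
  i=1: ✗ (none in [1,4])
  i=2: ✗ (none in [2,5])
  i=3: ✓ (witness j=6)
  i=4: ✓ (witness j=6)
  i=5: ✓ (witness j=6)
  i=6: ✓ (witness j=6)
  i=7: ✓ (witness j=8)
  i=8: ✓ (witness j=8)
  i=9: ✓ (witness j=9)
Positions where it holds: {0, 3, 4, 5, 6, 7, 8, 9} → 8.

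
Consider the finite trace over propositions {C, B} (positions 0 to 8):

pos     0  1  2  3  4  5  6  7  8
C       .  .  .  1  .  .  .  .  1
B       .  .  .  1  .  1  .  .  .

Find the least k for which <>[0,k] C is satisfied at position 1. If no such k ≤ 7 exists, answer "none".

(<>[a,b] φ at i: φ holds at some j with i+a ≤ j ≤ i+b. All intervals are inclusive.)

2

Scan j = 1,2,… for C:
  j=1: fails
  j=2: fails
  j=3: holds
First hit at j=3, so smallest k = 3-1 = 2.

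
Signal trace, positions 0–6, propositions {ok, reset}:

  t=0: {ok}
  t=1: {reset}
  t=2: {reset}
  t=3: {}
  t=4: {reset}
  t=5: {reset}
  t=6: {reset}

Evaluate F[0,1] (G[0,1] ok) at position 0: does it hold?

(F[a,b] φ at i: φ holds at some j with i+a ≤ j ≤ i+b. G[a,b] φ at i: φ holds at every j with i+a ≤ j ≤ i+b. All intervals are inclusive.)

Does not hold

Check G[0,1] ok at each j in [0,1]:
  j=0: fails at 1
  j=1: fails at 1
No position in the window satisfies it → formula fails.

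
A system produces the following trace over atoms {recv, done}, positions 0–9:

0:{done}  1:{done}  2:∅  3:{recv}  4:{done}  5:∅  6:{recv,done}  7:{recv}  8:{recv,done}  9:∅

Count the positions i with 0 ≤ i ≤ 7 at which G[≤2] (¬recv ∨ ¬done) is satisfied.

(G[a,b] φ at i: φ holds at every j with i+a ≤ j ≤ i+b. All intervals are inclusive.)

4

Evaluate at each i in [0,7]:
  i=0: ✓ (all of [0,2])
  i=1: ✓ (all of [1,3])
  i=2: ✓ (all of [2,4])
  i=3: ✓ (all of [3,5])
  i=4: ✗ (fails at j=6)
  i=5: ✗ (fails at j=6)
  i=6: ✗ (fails at j=6)
  i=7: ✗ (fails at j=8)
Positions where it holds: {0, 1, 2, 3} → 4.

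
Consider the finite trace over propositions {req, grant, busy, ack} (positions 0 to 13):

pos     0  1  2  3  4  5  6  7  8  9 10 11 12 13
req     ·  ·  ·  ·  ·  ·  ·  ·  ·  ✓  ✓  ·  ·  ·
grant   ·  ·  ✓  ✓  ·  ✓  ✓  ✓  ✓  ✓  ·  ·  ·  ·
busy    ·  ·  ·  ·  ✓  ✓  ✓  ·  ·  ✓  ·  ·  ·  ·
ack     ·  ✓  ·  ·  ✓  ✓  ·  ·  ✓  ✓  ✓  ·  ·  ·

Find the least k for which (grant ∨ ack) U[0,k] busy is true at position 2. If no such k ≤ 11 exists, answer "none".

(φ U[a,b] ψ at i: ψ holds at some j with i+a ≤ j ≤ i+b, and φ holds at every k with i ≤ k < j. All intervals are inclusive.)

2

Need earliest j ≥ 2 with busy, and (grant ∨ ack) at every k in [2,j-1].
  j=2: rhs fails.
  j=3: rhs fails.
  j=4: rhs holds; lhs holds on [2,3]. k = 2.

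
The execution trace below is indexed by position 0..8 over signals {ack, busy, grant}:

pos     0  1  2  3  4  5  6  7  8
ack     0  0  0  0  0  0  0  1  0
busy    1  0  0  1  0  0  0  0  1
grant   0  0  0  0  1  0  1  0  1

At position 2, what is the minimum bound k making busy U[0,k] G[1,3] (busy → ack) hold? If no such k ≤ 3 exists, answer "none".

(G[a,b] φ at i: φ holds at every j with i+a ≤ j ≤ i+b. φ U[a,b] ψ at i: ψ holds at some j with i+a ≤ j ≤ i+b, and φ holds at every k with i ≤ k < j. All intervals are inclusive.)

none

Need earliest j ≥ 2 with G[1,3] (busy → ack), and busy at every k in [2,j-1].
  j=2: rhs fails.
  j=3: rhs holds but lhs fails at k=2.
  j=4: rhs holds but lhs fails at k=2.
  j=5: rhs fails.
No witness within the range → none.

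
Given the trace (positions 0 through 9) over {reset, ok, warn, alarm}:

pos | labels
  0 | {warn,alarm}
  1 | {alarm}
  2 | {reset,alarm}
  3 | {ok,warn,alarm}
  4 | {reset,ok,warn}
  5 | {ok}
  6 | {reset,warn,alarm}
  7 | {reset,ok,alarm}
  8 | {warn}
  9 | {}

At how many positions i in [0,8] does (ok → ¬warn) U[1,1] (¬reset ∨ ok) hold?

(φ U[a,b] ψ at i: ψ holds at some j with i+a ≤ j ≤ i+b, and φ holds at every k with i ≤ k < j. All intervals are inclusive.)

Evaluate at each i in [0,8]:
  i=0: ✓ (rhs at j=1; lhs holds on [0,0])
  i=1: ✗ (no rhs in [2,2])
  i=2: ✓ (rhs at j=3; lhs holds on [2,2])
  i=3: ✗ (lhs fails at k=3 before rhs at j=4)
  i=4: ✗ (lhs fails at k=4 before rhs at j=5)
  i=5: ✗ (no rhs in [6,6])
  i=6: ✓ (rhs at j=7; lhs holds on [6,6])
  i=7: ✓ (rhs at j=8; lhs holds on [7,7])
  i=8: ✓ (rhs at j=9; lhs holds on [8,8])
Positions where it holds: {0, 2, 6, 7, 8} → 5.

5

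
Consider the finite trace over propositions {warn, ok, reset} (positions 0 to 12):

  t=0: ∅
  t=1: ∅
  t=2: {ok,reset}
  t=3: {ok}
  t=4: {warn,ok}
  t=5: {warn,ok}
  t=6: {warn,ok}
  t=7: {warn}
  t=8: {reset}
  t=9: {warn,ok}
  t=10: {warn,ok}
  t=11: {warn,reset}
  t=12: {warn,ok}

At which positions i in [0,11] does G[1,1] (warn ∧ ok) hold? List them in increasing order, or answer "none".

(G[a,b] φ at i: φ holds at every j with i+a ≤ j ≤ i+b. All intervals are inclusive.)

Evaluate at each i in [0,11]:
  i=0: ✗ (fails at j=1)
  i=1: ✗ (fails at j=2)
  i=2: ✗ (fails at j=3)
  i=3: ✓ (all of [4,4])
  i=4: ✓ (all of [5,5])
  i=5: ✓ (all of [6,6])
  i=6: ✗ (fails at j=7)
  i=7: ✗ (fails at j=8)
  i=8: ✓ (all of [9,9])
  i=9: ✓ (all of [10,10])
  i=10: ✗ (fails at j=11)
  i=11: ✓ (all of [12,12])

3, 4, 5, 8, 9, 11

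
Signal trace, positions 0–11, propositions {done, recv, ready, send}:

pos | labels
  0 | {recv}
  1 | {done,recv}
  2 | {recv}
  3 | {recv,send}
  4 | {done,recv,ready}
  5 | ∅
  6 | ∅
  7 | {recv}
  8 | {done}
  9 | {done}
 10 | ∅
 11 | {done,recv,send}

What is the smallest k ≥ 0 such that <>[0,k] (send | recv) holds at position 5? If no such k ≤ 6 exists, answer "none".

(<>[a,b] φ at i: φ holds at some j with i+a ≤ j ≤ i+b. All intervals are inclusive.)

Scan j = 5,6,… for (send | recv):
  j=5: fails
  j=6: fails
  j=7: holds
First hit at j=7, so smallest k = 7-5 = 2.

2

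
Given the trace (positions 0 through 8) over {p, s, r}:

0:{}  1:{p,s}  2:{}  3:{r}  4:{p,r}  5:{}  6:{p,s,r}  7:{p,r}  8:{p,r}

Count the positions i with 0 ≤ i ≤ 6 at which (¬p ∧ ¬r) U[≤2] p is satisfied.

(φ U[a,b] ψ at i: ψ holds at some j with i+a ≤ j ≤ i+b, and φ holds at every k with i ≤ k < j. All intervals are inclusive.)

5

Evaluate at each i in [0,6]:
  i=0: ✓ (rhs at j=1; lhs holds on [0,0])
  i=1: ✓ (rhs at j=1)
  i=2: ✗ (lhs fails at k=3 before rhs at j=4)
  i=3: ✗ (lhs fails at k=3 before rhs at j=4)
  i=4: ✓ (rhs at j=4)
  i=5: ✓ (rhs at j=6; lhs holds on [5,5])
  i=6: ✓ (rhs at j=6)
Positions where it holds: {0, 1, 4, 5, 6} → 5.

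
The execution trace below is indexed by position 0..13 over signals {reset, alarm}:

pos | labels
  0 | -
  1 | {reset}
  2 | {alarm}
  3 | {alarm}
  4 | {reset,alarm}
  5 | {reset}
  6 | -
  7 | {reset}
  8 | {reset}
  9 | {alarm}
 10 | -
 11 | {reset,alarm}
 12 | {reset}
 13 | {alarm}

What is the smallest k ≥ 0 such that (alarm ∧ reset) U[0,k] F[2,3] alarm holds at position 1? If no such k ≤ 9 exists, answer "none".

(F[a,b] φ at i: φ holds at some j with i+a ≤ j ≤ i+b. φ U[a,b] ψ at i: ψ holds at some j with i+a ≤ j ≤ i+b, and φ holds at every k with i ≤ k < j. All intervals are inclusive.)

0

Need earliest j ≥ 1 with F[2,3] alarm, and (alarm ∧ reset) at every k in [1,j-1].
  j=1: rhs holds (empty prefix). k = 0.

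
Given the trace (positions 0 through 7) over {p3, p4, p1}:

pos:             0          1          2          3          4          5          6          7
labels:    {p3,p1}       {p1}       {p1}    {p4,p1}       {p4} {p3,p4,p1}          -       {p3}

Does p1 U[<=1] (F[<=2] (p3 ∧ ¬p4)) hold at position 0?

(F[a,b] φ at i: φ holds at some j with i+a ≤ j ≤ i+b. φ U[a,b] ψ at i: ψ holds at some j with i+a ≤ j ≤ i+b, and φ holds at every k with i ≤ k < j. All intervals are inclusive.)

True

Need some j in [0,1] with F[<=2] (p3 ∧ ¬p4), and p1 at every k in [0,j-1].
  j=0: F[<=2] (p3 ∧ ¬p4) holds; no prefix to check → satisfied.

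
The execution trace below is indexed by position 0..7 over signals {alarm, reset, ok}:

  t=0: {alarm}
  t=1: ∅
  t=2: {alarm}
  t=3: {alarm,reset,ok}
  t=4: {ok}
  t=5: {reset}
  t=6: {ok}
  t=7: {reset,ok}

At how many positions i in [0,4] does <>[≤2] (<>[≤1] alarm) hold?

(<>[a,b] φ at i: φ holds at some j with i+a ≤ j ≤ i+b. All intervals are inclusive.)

4

Evaluate at each i in [0,4]:
  i=0: ✓ (witness j=0)
  i=1: ✓ (witness j=1)
  i=2: ✓ (witness j=2)
  i=3: ✓ (witness j=3)
  i=4: ✗ (none in [4,6])
Positions where it holds: {0, 1, 2, 3} → 4.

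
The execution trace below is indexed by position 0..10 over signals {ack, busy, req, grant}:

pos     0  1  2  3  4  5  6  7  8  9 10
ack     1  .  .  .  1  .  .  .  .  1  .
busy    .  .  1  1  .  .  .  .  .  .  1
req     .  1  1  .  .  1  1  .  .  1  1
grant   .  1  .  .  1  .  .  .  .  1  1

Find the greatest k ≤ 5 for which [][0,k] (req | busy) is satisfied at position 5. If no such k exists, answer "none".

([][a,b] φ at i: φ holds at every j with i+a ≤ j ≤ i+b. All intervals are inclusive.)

(req | busy) must hold from j=5 onward; find where it first fails.
  j=5: holds
  j=6: holds
  j=7: fails
Holds on [5,6], so largest k = 1.

1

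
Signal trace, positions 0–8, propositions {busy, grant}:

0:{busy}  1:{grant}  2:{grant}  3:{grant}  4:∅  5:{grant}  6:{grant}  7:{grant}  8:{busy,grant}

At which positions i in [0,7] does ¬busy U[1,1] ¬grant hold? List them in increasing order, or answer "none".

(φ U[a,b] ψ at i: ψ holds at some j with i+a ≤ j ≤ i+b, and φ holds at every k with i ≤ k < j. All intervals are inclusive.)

3

Evaluate at each i in [0,7]:
  i=0: ✗ (no rhs in [1,1])
  i=1: ✗ (no rhs in [2,2])
  i=2: ✗ (no rhs in [3,3])
  i=3: ✓ (rhs at j=4; lhs holds on [3,3])
  i=4: ✗ (no rhs in [5,5])
  i=5: ✗ (no rhs in [6,6])
  i=6: ✗ (no rhs in [7,7])
  i=7: ✗ (no rhs in [8,8])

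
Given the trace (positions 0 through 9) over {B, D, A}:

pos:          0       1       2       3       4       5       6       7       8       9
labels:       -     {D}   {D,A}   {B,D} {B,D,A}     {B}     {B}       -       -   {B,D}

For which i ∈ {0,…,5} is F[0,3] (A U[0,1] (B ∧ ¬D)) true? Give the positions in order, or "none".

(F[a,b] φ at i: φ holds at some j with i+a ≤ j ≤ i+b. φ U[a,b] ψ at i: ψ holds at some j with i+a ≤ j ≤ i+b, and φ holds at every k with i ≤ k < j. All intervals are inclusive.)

1, 2, 3, 4, 5

Evaluate at each i in [0,5]:
  i=0: ✗ (none in [0,3])
  i=1: ✓ (witness j=4)
  i=2: ✓ (witness j=4)
  i=3: ✓ (witness j=4)
  i=4: ✓ (witness j=4)
  i=5: ✓ (witness j=5)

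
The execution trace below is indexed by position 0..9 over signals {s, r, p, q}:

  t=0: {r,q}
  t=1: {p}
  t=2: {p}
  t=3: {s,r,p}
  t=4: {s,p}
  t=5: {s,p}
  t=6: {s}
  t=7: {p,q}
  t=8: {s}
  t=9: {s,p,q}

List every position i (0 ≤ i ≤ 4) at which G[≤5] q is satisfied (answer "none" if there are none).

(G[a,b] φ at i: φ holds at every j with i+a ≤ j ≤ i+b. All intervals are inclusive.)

none

Evaluate at each i in [0,4]:
  i=0: ✗ (fails at j=1)
  i=1: ✗ (fails at j=1)
  i=2: ✗ (fails at j=2)
  i=3: ✗ (fails at j=3)
  i=4: ✗ (fails at j=4)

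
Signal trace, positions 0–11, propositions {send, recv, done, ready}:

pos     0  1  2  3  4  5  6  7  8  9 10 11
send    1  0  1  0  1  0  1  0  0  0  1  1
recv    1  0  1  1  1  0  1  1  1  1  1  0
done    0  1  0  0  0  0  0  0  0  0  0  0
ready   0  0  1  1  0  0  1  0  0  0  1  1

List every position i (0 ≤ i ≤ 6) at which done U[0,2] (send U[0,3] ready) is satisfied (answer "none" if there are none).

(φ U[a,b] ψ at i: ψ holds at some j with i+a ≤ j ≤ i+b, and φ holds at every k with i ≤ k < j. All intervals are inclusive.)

Evaluate at each i in [0,6]:
  i=0: ✗ (lhs fails at k=0 before rhs at j=2)
  i=1: ✓ (rhs at j=2; lhs holds on [1,1])
  i=2: ✓ (rhs at j=2)
  i=3: ✓ (rhs at j=3)
  i=4: ✗ (lhs fails at k=4 before rhs at j=6)
  i=5: ✗ (lhs fails at k=5 before rhs at j=6)
  i=6: ✓ (rhs at j=6)

1, 2, 3, 6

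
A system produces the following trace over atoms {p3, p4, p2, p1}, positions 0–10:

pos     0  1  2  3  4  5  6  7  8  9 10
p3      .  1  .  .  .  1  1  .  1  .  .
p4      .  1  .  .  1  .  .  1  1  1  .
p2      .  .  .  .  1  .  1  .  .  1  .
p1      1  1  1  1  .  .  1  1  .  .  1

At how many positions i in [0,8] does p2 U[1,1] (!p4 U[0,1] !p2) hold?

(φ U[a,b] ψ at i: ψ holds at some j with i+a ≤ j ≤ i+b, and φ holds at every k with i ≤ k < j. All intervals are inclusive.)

2

Evaluate at each i in [0,8]:
  i=0: ✗ (lhs fails at k=0 before rhs at j=1)
  i=1: ✗ (lhs fails at k=1 before rhs at j=2)
  i=2: ✗ (lhs fails at k=2 before rhs at j=3)
  i=3: ✗ (no rhs in [4,4])
  i=4: ✓ (rhs at j=5; lhs holds on [4,4])
  i=5: ✗ (lhs fails at k=5 before rhs at j=6)
  i=6: ✓ (rhs at j=7; lhs holds on [6,6])
  i=7: ✗ (lhs fails at k=7 before rhs at j=8)
  i=8: ✗ (no rhs in [9,9])
Positions where it holds: {4, 6} → 2.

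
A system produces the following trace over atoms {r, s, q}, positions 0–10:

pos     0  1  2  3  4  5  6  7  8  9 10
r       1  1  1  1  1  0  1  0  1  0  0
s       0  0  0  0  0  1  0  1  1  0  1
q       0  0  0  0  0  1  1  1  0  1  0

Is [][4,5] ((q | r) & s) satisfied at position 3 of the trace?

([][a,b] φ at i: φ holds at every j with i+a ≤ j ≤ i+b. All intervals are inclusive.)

True

Check ((q | r) & s) at every j in [7,8]:
  j=7: true
  j=8: true
All positions satisfy it → formula holds.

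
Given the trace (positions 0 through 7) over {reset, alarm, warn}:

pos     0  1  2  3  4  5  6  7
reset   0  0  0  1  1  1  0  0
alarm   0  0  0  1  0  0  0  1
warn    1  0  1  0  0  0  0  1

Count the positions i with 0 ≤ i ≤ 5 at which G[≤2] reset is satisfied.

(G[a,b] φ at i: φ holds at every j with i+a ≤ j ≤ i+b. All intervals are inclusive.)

1

Evaluate at each i in [0,5]:
  i=0: ✗ (fails at j=0)
  i=1: ✗ (fails at j=1)
  i=2: ✗ (fails at j=2)
  i=3: ✓ (all of [3,5])
  i=4: ✗ (fails at j=6)
  i=5: ✗ (fails at j=6)
Positions where it holds: {3} → 1.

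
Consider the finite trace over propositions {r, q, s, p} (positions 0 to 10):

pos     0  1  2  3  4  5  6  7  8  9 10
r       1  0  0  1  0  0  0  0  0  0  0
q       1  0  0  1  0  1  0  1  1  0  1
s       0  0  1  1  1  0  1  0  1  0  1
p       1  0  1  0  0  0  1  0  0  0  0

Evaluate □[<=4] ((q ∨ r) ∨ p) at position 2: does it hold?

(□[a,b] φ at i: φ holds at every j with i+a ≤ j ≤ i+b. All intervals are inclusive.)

Check ((q ∨ r) ∨ p) at every j in [2,6]:
  j=2: true
  j=3: true
  j=4: false
  j=5: true
  j=6: true
Fails at j=4 → formula fails.

Does not hold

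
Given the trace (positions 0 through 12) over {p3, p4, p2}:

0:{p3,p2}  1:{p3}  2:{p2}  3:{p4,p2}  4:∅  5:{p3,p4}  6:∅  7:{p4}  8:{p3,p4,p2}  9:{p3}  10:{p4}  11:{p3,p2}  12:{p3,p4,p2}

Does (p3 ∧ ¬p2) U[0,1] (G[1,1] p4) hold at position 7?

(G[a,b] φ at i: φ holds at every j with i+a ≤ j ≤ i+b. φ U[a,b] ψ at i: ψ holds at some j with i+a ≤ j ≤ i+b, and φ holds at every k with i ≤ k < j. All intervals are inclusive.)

Holds

Need some j in [7,8] with G[1,1] p4, and (p3 ∧ ¬p2) at every k in [7,j-1].
  j=7: G[1,1] p4 holds; no prefix to check → satisfied.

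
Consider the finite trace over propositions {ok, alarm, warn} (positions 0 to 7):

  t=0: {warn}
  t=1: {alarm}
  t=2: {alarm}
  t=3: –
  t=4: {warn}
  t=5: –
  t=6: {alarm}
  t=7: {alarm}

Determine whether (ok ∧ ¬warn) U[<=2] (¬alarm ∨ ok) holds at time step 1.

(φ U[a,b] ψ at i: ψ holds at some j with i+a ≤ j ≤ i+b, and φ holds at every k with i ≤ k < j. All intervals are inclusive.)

Does not hold

Need some j in [1,3] with (¬alarm ∨ ok), and (ok ∧ ¬warn) at every k in [1,j-1].
  j=1: (¬alarm ∨ ok) false.
  j=2: (¬alarm ∨ ok) false.
  j=3: (¬alarm ∨ ok) holds, but (ok ∧ ¬warn) fails at k=1 → not this j.
No j in the window works → until fails.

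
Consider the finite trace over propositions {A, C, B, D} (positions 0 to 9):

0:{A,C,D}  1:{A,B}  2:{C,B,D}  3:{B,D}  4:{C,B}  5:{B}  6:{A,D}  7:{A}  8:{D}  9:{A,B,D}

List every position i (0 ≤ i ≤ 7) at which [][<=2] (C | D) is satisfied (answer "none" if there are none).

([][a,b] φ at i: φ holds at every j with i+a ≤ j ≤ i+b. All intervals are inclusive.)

Evaluate at each i in [0,7]:
  i=0: ✗ (fails at j=1)
  i=1: ✗ (fails at j=1)
  i=2: ✓ (all of [2,4])
  i=3: ✗ (fails at j=5)
  i=4: ✗ (fails at j=5)
  i=5: ✗ (fails at j=5)
  i=6: ✗ (fails at j=7)
  i=7: ✗ (fails at j=7)

2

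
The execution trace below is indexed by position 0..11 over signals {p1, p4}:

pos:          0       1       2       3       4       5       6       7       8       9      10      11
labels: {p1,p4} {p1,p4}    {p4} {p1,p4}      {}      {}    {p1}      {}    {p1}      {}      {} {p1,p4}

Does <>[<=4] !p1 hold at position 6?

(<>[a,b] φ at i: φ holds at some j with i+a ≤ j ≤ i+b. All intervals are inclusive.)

True

Check !p1 at each j in [6,10]:
  j=6: false
  j=7: true
  j=8: false
  j=9: true
  j=10: true
Found at j=7 → formula holds.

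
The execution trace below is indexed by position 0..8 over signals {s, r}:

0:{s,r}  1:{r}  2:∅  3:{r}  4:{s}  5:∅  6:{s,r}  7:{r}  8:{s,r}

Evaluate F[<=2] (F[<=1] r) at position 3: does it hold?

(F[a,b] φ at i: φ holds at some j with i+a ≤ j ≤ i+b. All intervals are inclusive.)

Check F[<=1] r at each j in [3,5]:
  j=3: holds (witness at 3)
  j=4: fails (none in [4,5])
  j=5: holds (witness at 6)
Found at j=3 → formula holds.

Yes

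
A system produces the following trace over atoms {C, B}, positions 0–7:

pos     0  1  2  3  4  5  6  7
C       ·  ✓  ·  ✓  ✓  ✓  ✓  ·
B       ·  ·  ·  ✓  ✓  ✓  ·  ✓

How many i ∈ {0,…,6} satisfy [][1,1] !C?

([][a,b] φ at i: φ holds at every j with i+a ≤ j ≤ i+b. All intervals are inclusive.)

Evaluate at each i in [0,6]:
  i=0: ✗ (fails at j=1)
  i=1: ✓ (all of [2,2])
  i=2: ✗ (fails at j=3)
  i=3: ✗ (fails at j=4)
  i=4: ✗ (fails at j=5)
  i=5: ✗ (fails at j=6)
  i=6: ✓ (all of [7,7])
Positions where it holds: {1, 6} → 2.

2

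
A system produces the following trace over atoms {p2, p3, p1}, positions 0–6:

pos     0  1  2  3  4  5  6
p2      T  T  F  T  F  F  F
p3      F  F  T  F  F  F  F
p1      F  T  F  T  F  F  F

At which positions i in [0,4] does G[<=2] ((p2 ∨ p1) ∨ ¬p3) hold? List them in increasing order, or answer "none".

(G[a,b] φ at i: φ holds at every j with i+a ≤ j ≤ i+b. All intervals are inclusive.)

3, 4

Evaluate at each i in [0,4]:
  i=0: ✗ (fails at j=2)
  i=1: ✗ (fails at j=2)
  i=2: ✗ (fails at j=2)
  i=3: ✓ (all of [3,5])
  i=4: ✓ (all of [4,6])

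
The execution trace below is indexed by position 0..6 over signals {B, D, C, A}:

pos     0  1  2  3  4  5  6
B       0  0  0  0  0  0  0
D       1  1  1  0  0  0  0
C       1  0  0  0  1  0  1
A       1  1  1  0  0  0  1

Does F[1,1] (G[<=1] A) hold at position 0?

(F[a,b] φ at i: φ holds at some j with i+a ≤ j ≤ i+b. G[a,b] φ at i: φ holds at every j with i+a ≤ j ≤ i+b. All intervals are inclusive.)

Check G[<=1] A at each j in [1,1]:
  j=1: holds on [1,2]
Found at j=1 → formula holds.

Yes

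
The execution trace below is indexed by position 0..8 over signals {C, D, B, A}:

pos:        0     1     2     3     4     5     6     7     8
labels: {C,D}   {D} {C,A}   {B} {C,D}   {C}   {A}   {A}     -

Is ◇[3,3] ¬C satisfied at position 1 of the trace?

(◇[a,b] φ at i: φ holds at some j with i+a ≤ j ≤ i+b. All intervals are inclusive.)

No

Check ¬C at each j in [4,4]:
  j=4: false
No position in the window satisfies it → formula fails.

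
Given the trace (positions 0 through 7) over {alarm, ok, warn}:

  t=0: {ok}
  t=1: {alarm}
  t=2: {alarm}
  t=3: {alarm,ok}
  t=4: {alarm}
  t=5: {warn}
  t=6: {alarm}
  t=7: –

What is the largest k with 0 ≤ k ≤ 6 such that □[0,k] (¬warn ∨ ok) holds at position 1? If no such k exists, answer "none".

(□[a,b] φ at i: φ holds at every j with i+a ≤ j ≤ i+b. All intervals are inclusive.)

(¬warn ∨ ok) must hold from j=1 onward; find where it first fails.
  j=1: holds
  j=2: holds
  j=3: holds
  j=4: holds
  j=5: fails
Holds on [1,4], so largest k = 3.

3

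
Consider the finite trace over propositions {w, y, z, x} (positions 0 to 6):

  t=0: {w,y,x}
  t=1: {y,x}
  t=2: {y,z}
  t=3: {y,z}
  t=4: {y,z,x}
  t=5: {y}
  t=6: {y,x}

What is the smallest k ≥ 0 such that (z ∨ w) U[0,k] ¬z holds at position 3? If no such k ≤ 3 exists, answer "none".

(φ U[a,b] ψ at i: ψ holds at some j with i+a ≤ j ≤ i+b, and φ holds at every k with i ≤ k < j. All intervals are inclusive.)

Need earliest j ≥ 3 with ¬z, and (z ∨ w) at every k in [3,j-1].
  j=3: rhs fails.
  j=4: rhs fails.
  j=5: rhs holds; lhs holds on [3,4]. k = 2.

2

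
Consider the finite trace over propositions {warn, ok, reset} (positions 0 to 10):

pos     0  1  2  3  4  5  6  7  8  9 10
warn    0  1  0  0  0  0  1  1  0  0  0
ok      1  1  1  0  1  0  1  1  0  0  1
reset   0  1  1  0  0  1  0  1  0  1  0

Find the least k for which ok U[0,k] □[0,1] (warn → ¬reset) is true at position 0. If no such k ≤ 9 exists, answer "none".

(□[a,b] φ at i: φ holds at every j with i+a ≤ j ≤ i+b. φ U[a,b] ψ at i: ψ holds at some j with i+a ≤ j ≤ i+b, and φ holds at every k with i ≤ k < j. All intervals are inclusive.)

Need earliest j ≥ 0 with □[0,1] (warn → ¬reset), and ok at every k in [0,j-1].
  j=0: rhs fails.
  j=1: rhs fails.
  j=2: rhs holds; lhs holds on [0,1]. k = 2.

2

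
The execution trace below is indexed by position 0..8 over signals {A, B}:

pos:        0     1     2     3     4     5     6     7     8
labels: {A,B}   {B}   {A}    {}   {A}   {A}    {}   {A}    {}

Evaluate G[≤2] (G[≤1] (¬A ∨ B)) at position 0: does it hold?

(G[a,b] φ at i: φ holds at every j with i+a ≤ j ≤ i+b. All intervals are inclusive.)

False

Check G[≤1] (¬A ∨ B) at every j in [0,2]:
  j=0: holds on [0,1]
  j=1: fails at 2
  j=2: fails at 2
Fails at j=1 → formula fails.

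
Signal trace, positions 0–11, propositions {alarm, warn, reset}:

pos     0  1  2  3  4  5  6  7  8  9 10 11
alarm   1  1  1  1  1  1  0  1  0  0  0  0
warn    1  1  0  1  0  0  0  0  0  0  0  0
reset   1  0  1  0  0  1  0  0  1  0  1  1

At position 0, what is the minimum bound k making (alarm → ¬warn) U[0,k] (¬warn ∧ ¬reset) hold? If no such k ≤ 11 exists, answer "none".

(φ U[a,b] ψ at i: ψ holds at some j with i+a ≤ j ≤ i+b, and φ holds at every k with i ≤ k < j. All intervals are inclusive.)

none

Need earliest j ≥ 0 with (¬warn ∧ ¬reset), and (alarm → ¬warn) at every k in [0,j-1].
  j=0: rhs fails.
  j=1: rhs fails.
  j=2: rhs fails.
  j=3: rhs fails.
  j=4: rhs holds but lhs fails at k=0.
  j=5: rhs fails.
  j=6: rhs holds but lhs fails at k=0.
  j=7: rhs holds but lhs fails at k=0.
  j=8: rhs fails.
  j=9: rhs holds but lhs fails at k=0.
  j=10: rhs fails.
  j=11: rhs fails.
No witness within the range → none.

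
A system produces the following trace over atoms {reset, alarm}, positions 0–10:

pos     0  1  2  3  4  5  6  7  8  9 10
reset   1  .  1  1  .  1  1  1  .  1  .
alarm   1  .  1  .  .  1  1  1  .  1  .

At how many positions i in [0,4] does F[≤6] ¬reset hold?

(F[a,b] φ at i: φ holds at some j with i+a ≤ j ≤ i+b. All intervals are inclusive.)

Evaluate at each i in [0,4]:
  i=0: ✓ (witness j=1)
  i=1: ✓ (witness j=1)
  i=2: ✓ (witness j=4)
  i=3: ✓ (witness j=4)
  i=4: ✓ (witness j=4)
Positions where it holds: {0, 1, 2, 3, 4} → 5.

5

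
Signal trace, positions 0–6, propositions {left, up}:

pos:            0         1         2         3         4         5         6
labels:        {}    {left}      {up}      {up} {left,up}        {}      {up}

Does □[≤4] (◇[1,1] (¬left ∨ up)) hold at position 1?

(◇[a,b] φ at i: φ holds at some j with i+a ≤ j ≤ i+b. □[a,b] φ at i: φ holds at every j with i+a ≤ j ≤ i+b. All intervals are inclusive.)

Check ◇[1,1] (¬left ∨ up) at every j in [1,5]:
  j=1: holds (witness at 2)
  j=2: holds (witness at 3)
  j=3: holds (witness at 4)
  j=4: holds (witness at 5)
  j=5: holds (witness at 6)
All positions satisfy it → formula holds.

Yes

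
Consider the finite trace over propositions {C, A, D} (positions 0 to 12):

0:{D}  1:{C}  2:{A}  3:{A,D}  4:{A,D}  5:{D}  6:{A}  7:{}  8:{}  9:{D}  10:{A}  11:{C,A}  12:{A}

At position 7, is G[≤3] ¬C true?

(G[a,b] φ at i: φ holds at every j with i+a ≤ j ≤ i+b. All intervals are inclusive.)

Check ¬C at every j in [7,10]:
  j=7: true
  j=8: true
  j=9: true
  j=10: true
All positions satisfy it → formula holds.

Holds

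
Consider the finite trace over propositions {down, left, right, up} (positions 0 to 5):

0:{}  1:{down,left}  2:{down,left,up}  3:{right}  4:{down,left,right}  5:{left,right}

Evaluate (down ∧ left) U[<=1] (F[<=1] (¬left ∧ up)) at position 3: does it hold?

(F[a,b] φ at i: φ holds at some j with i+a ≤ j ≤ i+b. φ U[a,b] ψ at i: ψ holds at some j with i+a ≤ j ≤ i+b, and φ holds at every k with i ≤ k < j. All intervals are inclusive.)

Does not hold

Need some j in [3,4] with F[<=1] (¬left ∧ up), and (down ∧ left) at every k in [3,j-1].
  j=3: F[<=1] (¬left ∧ up) — fails (none in [3,4]).
  j=4: F[<=1] (¬left ∧ up) — fails (none in [4,5]).
No j in the window works → until fails.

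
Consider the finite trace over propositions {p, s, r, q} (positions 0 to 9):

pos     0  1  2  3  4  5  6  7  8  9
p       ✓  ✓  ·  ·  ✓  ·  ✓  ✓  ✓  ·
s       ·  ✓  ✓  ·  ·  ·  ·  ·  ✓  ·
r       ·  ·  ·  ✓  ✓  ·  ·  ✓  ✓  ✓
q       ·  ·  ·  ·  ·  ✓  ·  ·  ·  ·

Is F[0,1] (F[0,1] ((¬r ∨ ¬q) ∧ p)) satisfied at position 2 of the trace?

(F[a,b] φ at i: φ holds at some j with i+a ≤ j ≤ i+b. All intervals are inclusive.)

Check F[0,1] ((¬r ∨ ¬q) ∧ p) at each j in [2,3]:
  j=2: fails (none in [2,3])
  j=3: holds (witness at 4)
Found at j=3 → formula holds.

Yes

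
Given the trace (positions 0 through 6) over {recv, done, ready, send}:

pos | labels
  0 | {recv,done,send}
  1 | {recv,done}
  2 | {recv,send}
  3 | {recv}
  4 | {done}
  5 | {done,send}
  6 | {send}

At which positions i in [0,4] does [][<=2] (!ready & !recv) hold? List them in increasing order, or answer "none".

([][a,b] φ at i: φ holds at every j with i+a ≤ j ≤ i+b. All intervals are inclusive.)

Evaluate at each i in [0,4]:
  i=0: ✗ (fails at j=0)
  i=1: ✗ (fails at j=1)
  i=2: ✗ (fails at j=2)
  i=3: ✗ (fails at j=3)
  i=4: ✓ (all of [4,6])

4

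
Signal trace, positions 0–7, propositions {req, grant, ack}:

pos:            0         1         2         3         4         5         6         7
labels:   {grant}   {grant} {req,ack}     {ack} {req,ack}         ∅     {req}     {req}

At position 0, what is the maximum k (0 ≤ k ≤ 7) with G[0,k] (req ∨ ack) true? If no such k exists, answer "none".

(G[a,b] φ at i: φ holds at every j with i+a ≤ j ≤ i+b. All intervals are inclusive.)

none

(req ∨ ack) must hold from j=0 onward; find where it first fails.
  j=0: fails → no k works.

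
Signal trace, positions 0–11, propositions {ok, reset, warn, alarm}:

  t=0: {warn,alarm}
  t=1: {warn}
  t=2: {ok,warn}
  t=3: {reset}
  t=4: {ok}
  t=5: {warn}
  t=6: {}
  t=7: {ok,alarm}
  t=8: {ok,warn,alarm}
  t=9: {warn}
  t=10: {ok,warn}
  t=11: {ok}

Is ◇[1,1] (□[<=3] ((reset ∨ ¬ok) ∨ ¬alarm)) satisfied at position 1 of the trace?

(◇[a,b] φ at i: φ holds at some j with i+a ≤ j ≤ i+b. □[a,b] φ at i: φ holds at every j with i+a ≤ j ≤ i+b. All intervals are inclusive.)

Holds

Check □[<=3] ((reset ∨ ¬ok) ∨ ¬alarm) at each j in [2,2]:
  j=2: holds on [2,5]
Found at j=2 → formula holds.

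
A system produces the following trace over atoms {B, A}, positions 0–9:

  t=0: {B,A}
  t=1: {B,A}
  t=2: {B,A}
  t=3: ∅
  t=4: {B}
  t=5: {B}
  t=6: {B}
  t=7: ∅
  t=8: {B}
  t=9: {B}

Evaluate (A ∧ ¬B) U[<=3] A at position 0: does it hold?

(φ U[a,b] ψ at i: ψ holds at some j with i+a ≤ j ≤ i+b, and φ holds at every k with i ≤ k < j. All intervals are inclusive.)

Need some j in [0,3] with A, and (A ∧ ¬B) at every k in [0,j-1].
  j=0: A holds; no prefix to check → satisfied.

Holds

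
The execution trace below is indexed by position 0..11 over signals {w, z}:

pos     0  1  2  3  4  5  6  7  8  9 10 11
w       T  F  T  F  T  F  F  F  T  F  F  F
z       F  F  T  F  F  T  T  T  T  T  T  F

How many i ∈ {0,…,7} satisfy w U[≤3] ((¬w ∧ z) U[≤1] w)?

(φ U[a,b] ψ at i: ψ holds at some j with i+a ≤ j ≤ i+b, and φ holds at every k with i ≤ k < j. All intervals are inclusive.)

Evaluate at each i in [0,7]:
  i=0: ✓ (rhs at j=0)
  i=1: ✗ (lhs fails at k=1 before rhs at j=2)
  i=2: ✓ (rhs at j=2)
  i=3: ✗ (lhs fails at k=3 before rhs at j=4)
  i=4: ✓ (rhs at j=4)
  i=5: ✗ (lhs fails at k=5 before rhs at j=7)
  i=6: ✗ (lhs fails at k=6 before rhs at j=7)
  i=7: ✓ (rhs at j=7)
Positions where it holds: {0, 2, 4, 7} → 4.

4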